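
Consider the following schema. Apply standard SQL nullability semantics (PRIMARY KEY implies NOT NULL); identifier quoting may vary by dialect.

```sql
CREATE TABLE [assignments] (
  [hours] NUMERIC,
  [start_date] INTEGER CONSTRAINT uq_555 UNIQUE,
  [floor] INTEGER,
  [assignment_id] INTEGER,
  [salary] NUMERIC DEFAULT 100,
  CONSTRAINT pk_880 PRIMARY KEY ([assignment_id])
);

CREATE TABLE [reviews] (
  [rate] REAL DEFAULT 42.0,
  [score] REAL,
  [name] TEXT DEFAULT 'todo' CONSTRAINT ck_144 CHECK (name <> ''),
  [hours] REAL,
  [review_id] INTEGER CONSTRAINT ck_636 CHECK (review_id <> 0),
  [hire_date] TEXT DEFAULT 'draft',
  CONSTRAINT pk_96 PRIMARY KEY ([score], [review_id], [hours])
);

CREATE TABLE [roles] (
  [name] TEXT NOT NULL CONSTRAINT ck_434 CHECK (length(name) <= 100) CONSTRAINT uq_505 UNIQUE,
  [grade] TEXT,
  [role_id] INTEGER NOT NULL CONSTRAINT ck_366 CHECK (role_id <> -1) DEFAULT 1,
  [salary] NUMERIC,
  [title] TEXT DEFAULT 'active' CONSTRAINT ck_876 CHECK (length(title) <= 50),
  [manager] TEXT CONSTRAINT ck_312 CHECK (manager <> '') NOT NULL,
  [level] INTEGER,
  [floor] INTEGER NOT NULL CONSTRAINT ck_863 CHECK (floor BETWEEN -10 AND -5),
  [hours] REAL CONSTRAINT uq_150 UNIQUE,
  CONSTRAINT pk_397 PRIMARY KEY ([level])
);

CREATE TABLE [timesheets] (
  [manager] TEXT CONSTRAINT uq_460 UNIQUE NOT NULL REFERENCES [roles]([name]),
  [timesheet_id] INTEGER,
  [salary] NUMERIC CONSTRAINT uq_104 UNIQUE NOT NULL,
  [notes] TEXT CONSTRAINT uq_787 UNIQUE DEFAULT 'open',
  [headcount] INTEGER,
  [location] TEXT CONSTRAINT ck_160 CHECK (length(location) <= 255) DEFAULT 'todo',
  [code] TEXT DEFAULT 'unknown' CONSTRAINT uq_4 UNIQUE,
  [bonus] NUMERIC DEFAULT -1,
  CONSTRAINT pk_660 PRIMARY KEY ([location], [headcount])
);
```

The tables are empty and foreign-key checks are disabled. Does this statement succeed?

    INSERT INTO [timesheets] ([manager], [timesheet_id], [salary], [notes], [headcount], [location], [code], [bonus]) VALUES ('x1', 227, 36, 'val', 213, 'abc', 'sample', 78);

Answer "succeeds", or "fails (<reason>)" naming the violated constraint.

succeeds

NOT NULL columns: headcount is supplied; location is supplied; manager is supplied; salary is supplied.
CHECK constraints: 'abc' satisfies (length(location) <= 255).
No constraint is violated.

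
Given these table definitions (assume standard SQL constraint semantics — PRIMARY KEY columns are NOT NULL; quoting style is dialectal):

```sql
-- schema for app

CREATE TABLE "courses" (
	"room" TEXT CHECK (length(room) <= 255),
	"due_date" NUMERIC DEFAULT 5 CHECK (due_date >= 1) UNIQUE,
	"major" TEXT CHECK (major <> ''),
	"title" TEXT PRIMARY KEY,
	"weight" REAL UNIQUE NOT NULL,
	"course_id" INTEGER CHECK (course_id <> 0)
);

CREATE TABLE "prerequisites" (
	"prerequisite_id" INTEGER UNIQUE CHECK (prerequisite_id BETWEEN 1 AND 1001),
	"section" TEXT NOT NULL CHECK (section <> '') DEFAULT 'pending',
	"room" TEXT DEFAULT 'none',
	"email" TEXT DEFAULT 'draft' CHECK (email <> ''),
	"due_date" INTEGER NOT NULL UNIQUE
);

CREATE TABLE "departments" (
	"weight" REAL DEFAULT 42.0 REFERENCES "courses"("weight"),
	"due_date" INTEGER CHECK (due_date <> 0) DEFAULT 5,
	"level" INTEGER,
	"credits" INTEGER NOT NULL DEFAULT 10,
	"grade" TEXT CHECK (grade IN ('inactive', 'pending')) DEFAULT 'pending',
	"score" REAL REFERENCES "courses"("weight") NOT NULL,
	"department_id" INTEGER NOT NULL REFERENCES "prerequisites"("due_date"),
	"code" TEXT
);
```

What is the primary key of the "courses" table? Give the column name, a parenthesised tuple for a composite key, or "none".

title

title is declared PRIMARY KEY inline on the column.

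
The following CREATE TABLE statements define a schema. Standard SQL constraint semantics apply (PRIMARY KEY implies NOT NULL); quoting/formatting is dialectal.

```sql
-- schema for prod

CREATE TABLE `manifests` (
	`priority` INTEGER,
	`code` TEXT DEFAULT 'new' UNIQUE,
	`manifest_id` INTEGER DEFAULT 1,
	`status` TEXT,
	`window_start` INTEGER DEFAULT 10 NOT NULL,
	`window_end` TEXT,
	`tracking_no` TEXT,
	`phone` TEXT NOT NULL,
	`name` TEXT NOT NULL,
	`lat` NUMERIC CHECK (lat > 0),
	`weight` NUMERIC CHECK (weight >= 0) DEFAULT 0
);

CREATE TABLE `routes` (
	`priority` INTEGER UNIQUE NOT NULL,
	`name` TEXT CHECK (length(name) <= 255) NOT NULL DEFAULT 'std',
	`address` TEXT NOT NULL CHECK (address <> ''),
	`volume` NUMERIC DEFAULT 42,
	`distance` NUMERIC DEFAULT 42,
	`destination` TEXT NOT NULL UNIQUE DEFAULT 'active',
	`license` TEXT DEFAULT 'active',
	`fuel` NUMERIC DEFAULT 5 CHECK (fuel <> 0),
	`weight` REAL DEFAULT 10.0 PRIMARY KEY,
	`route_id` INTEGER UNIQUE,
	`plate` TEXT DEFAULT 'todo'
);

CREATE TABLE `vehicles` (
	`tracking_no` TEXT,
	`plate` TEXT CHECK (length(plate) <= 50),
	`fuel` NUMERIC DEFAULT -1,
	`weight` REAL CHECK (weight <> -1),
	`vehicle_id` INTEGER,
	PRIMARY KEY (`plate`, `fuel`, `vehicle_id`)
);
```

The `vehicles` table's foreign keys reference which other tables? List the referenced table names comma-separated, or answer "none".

none

No column in vehicles has a REFERENCES clause.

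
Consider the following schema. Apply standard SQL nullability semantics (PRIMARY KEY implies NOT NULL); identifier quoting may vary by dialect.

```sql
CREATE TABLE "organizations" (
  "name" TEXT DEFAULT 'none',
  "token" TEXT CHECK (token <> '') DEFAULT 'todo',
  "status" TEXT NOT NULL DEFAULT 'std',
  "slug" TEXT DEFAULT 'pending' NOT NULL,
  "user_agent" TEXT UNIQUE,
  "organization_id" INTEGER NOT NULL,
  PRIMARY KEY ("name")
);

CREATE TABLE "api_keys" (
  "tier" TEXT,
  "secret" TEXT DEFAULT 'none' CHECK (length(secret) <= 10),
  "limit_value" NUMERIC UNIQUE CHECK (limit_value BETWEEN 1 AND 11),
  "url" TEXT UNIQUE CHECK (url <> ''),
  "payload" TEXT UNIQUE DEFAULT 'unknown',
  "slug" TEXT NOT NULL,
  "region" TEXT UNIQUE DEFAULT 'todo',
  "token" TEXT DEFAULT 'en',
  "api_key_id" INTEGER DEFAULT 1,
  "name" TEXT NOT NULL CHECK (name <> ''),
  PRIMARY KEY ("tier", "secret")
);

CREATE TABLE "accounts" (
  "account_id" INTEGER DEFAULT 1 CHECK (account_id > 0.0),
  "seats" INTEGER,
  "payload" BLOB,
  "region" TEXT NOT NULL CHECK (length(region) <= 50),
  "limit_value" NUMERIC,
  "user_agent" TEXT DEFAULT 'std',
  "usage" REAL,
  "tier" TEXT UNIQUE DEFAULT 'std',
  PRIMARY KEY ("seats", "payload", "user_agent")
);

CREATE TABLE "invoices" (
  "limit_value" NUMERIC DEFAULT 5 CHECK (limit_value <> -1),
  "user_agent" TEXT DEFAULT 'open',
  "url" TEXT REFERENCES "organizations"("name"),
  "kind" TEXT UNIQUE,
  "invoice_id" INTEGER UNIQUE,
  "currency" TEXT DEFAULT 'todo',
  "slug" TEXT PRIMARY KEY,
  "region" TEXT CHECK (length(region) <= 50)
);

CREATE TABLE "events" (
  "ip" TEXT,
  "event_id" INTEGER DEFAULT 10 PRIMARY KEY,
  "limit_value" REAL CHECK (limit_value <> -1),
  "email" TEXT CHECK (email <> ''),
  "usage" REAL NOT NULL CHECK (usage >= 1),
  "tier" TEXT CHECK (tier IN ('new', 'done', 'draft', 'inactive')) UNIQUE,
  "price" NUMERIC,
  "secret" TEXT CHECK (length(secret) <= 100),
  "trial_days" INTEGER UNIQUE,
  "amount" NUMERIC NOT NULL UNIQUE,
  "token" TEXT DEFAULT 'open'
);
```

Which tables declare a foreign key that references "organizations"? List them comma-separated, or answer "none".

invoices

- invoices.url references organizations(name).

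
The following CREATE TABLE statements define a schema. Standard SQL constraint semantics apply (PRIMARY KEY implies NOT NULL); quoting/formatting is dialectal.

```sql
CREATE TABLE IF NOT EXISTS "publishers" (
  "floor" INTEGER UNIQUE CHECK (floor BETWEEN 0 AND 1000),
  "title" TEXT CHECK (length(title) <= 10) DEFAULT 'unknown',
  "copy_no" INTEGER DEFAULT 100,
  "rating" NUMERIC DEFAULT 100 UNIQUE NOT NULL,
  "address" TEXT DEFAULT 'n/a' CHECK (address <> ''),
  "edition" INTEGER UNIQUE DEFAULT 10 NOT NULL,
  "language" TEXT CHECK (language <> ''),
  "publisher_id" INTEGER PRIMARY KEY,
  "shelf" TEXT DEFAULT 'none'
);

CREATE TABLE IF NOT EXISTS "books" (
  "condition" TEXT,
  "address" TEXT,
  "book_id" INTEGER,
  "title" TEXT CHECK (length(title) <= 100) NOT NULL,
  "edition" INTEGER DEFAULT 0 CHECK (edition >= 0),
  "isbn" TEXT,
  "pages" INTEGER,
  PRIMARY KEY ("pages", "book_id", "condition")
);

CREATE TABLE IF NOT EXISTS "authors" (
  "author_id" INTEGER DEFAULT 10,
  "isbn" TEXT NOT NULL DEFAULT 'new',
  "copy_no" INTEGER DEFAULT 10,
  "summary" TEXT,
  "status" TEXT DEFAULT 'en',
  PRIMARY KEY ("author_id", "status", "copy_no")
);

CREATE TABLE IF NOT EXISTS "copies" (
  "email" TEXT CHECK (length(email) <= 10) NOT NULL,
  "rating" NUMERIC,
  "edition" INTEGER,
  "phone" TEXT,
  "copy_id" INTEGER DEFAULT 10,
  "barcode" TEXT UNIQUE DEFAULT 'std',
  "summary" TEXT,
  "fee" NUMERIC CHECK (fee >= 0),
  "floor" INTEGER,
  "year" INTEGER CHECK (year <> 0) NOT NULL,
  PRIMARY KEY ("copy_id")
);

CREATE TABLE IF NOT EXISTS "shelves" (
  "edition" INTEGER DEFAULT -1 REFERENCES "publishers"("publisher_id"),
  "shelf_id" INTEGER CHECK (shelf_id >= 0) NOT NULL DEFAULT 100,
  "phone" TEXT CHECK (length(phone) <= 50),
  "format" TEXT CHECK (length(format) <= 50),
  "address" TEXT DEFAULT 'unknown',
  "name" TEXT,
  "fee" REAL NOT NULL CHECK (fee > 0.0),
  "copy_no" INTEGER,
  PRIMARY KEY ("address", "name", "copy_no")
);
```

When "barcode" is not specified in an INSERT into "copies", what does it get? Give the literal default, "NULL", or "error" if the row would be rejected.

'std'

barcode has an explicit DEFAULT 'std'.
When the column is omitted from an INSERT, that default is used.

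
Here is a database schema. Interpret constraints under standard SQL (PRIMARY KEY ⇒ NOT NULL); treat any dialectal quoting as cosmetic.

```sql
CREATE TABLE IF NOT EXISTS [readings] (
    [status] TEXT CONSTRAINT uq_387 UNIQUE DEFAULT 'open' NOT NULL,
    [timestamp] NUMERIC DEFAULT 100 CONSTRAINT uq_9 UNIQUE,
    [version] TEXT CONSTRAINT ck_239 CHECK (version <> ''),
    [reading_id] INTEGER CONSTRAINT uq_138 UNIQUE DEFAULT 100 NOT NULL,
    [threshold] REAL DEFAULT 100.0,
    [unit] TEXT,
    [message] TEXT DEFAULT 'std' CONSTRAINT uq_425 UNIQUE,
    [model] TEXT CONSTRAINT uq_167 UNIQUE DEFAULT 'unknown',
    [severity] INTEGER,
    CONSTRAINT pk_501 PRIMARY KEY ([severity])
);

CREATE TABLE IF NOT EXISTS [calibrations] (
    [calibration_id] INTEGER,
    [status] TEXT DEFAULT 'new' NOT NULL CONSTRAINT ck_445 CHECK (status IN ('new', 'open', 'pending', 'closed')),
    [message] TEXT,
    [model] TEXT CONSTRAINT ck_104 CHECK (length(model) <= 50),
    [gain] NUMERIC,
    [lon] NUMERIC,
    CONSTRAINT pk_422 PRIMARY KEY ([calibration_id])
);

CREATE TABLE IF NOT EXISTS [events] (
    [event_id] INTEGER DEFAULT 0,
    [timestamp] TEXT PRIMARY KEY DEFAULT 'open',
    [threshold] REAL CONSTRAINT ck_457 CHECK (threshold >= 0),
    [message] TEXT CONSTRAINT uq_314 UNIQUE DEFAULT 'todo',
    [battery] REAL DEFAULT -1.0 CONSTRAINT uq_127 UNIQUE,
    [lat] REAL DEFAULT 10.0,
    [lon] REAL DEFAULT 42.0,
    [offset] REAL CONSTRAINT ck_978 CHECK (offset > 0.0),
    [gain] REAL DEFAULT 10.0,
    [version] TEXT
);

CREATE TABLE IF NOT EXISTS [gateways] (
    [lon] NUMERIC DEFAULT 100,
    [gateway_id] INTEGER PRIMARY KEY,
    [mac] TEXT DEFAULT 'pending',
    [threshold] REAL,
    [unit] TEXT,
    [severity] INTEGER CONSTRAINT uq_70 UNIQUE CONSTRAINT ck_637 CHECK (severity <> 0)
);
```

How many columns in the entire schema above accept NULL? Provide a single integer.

24

readings: 6 nullable (timestamp, version, threshold, unit, message, model — PK (severity) and explicit NOT NULL columns excluded).
calibrations: 4 nullable (message, model, gain, lon — PK (calibration_id) and explicit NOT NULL columns excluded).
events: 9 nullable (event_id, threshold, message, battery, lat, lon, offset, gain, version — PK (timestamp) and explicit NOT NULL columns excluded).
gateways: 5 nullable (lon, mac, threshold, unit, severity — PK (gateway_id) and explicit NOT NULL columns excluded).
Total: 6 + 4 + 9 + 5 = 24.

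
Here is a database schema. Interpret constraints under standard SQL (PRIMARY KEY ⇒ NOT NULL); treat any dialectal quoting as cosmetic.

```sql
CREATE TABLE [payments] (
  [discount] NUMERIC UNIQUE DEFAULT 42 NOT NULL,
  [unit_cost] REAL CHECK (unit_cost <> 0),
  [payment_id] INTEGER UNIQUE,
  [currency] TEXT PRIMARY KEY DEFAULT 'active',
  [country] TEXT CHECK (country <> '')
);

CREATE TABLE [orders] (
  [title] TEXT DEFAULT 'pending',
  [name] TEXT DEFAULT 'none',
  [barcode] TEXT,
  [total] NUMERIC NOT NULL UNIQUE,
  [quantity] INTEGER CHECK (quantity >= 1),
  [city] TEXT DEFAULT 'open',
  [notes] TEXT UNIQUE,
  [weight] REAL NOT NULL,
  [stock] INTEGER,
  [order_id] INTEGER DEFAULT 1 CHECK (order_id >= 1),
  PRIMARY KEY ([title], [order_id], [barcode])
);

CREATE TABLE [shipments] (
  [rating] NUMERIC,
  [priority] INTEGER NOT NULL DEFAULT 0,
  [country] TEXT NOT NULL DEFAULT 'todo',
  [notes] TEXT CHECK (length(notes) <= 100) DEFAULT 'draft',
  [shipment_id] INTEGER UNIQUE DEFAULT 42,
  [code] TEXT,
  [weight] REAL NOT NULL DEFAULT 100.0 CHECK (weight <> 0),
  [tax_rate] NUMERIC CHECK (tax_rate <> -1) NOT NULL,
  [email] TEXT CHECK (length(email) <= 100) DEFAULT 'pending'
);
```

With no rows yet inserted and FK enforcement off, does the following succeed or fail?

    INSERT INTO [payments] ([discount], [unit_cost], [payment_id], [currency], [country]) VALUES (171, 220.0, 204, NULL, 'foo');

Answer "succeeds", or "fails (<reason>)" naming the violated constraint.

fails (NOT NULL on currency)

currency is explicitly set to NULL, but currency is part of the PRIMARY KEY (implied NOT NULL).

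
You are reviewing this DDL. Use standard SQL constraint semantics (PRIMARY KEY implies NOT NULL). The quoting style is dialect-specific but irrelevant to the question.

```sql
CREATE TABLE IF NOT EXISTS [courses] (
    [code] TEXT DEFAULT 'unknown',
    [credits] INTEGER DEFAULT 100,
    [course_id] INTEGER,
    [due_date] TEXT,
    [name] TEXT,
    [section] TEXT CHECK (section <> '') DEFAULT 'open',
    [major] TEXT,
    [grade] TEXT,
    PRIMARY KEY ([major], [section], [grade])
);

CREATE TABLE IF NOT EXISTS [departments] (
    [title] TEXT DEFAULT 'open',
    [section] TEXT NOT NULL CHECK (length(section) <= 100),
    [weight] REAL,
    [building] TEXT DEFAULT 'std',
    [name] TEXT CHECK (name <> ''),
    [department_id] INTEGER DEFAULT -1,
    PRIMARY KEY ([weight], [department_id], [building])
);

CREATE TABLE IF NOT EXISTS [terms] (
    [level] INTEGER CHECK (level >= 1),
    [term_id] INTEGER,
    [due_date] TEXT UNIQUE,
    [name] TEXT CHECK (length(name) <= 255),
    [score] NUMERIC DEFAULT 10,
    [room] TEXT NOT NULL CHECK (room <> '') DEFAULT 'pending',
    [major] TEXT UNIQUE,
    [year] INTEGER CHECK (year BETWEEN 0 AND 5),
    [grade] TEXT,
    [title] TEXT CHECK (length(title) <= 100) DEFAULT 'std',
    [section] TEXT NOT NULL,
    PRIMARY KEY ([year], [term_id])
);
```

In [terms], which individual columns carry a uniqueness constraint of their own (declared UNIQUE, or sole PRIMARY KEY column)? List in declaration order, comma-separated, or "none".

due_date, major

- level: no UNIQUE or single-column PK constraint.
- term_id: part of a composite PRIMARY KEY — only the tuple is unique, not this column on its own.
- due_date: declared UNIQUE → unique.
- name: no UNIQUE or single-column PK constraint.
- score: no UNIQUE or single-column PK constraint.
- room: no UNIQUE or single-column PK constraint.
- major: declared UNIQUE → unique.
- year: part of a composite PRIMARY KEY — only the tuple is unique, not this column on its own.
- grade: no UNIQUE or single-column PK constraint.
- title: no UNIQUE or single-column PK constraint.
- section: no UNIQUE or single-column PK constraint.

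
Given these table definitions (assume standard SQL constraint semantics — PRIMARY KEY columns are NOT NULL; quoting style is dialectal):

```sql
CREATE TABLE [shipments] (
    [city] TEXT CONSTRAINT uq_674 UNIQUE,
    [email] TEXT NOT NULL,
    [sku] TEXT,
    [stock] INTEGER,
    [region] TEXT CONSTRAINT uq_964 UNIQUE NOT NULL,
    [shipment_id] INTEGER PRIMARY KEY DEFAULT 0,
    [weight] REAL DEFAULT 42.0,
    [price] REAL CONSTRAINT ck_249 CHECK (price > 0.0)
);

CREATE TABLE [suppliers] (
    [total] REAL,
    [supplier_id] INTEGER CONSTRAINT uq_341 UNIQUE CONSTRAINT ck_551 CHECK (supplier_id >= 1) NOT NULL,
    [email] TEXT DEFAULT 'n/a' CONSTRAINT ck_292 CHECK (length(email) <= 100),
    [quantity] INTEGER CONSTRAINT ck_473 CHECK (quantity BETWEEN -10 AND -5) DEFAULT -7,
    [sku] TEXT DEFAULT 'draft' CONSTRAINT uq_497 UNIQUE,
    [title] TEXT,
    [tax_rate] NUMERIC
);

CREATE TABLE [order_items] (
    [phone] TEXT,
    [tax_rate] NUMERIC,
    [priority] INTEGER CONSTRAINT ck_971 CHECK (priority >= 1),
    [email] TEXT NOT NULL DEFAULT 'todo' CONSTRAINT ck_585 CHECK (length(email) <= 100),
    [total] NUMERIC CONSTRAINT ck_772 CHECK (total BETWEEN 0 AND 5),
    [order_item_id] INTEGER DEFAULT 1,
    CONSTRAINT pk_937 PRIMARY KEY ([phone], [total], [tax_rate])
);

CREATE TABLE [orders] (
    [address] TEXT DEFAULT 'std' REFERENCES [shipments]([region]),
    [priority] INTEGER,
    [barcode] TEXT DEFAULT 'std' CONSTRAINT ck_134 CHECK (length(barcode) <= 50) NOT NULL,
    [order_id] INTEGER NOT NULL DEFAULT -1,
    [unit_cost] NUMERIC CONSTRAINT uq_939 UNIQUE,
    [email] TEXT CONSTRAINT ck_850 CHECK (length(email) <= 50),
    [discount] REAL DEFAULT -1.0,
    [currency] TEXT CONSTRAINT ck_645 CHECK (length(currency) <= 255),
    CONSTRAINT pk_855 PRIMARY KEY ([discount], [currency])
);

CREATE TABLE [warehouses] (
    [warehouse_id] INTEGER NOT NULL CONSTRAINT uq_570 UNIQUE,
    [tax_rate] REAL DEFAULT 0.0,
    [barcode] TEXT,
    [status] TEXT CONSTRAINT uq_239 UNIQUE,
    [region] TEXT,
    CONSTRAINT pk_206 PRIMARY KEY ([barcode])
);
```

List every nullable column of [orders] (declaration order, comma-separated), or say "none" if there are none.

- address: a foreign key column may be NULL unless separately constrained → nullable.
- priority: no NOT NULL constraint applies → nullable.
- barcode: declared NOT NULL → not nullable.
- order_id: declared NOT NULL → not nullable.
- unit_cost: UNIQUE does not imply NOT NULL → nullable.
- email: CHECK does not forbid NULL (a CHECK constraint passes when its expression is NULL) → nullable.
- discount: part of the PRIMARY KEY, which implies NOT NULL → not nullable.
- currency: part of the PRIMARY KEY, which implies NOT NULL → not nullable.

address, priority, unit_cost, email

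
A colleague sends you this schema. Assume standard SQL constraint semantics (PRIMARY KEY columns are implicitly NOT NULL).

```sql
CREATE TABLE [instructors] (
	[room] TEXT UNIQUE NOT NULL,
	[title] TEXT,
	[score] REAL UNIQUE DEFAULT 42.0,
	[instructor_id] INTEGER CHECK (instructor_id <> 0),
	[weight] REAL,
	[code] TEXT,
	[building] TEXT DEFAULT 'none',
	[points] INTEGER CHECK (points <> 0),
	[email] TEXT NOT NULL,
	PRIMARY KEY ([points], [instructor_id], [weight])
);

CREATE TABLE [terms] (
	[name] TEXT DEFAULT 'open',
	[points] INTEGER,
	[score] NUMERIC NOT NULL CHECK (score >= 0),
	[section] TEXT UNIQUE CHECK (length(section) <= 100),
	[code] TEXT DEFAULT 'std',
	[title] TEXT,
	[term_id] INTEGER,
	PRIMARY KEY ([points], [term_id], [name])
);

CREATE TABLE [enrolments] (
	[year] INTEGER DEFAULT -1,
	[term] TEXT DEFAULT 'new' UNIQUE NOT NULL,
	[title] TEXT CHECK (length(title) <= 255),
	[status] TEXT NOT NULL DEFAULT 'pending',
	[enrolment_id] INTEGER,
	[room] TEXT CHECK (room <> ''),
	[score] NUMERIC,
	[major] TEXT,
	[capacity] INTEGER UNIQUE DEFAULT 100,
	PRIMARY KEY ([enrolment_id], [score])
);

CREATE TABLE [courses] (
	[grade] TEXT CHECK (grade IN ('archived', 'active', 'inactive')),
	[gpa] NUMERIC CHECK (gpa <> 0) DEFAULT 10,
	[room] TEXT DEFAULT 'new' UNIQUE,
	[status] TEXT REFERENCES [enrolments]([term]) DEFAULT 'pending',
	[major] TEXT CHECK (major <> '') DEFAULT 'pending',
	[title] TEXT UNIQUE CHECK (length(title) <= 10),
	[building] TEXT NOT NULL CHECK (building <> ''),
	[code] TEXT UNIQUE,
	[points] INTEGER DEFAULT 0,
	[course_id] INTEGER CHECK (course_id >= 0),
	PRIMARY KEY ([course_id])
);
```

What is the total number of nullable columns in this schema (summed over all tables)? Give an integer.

20

instructors: 4 nullable (title, score, code, building — PK (points, instructor_id, weight) and explicit NOT NULL columns excluded).
terms: 3 nullable (section, code, title — PK (points, term_id, name) and explicit NOT NULL columns excluded).
enrolments: 5 nullable (year, title, room, major, capacity — PK (enrolment_id, score) and explicit NOT NULL columns excluded).
courses: 8 nullable (grade, gpa, room, status, major, title, code, points — PK (course_id) and explicit NOT NULL columns excluded).
Total: 4 + 3 + 5 + 8 = 20.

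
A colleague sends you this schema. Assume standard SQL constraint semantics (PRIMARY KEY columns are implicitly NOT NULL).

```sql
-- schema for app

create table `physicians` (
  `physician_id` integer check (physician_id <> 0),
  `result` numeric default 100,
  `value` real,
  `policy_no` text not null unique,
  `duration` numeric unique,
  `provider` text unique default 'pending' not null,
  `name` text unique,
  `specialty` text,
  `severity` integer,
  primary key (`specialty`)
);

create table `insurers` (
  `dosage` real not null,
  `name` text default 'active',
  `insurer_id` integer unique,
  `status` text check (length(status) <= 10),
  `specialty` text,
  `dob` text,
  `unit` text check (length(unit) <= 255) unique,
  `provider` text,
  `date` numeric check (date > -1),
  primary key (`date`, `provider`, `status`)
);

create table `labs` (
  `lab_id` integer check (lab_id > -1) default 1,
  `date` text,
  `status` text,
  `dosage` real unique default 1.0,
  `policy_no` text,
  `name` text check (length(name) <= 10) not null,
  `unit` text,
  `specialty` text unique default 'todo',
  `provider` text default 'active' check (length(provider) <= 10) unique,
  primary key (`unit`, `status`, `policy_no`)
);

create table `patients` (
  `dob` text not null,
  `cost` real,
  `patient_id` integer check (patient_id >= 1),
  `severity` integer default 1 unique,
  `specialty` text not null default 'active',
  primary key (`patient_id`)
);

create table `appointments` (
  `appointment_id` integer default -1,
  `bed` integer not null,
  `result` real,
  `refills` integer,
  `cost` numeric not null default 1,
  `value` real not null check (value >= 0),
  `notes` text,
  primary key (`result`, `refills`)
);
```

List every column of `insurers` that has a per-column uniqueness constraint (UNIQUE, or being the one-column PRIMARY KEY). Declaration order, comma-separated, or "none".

- dosage: no UNIQUE or single-column PK constraint.
- name: no UNIQUE or single-column PK constraint.
- insurer_id: declared UNIQUE → unique.
- status: part of a composite PRIMARY KEY — only the tuple is unique, not this column on its own.
- specialty: no UNIQUE or single-column PK constraint.
- dob: no UNIQUE or single-column PK constraint.
- unit: declared UNIQUE → unique.
- provider: part of a composite PRIMARY KEY — only the tuple is unique, not this column on its own.
- date: part of a composite PRIMARY KEY — only the tuple is unique, not this column on its own.

insurer_id, unit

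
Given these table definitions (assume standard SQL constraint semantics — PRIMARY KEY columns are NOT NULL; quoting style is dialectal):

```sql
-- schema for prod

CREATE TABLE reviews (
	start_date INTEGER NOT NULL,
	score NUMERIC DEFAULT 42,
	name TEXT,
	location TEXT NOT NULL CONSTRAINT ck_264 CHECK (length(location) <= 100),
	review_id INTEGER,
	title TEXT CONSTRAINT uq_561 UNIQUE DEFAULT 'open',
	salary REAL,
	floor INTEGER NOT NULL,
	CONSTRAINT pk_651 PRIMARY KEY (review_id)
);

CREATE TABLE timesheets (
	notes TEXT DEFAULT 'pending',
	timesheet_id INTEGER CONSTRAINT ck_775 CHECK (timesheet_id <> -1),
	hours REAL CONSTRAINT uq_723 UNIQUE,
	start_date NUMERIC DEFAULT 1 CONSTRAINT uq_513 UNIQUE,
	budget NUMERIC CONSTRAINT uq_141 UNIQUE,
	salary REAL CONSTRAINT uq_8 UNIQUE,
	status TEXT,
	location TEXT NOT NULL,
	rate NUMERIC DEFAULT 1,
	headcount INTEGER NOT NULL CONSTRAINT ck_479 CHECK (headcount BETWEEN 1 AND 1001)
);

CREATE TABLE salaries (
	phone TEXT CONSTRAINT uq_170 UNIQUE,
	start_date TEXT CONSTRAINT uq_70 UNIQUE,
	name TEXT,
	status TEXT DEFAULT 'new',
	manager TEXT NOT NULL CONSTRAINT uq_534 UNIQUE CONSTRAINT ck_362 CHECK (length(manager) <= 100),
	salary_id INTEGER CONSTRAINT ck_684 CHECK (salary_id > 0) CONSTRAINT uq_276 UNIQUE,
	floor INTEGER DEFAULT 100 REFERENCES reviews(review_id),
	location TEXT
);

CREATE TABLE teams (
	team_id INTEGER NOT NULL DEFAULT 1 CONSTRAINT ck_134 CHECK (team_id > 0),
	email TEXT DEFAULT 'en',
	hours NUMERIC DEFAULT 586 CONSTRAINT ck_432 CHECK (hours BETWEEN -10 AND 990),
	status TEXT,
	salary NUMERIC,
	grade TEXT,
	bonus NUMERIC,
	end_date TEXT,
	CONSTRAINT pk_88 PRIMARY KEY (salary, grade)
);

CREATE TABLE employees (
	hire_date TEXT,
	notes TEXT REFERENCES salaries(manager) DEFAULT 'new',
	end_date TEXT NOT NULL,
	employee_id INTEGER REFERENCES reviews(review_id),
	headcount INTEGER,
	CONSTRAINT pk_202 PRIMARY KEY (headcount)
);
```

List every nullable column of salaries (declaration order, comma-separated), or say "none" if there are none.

phone, start_date, name, status, salary_id, floor, location

- phone: UNIQUE does not imply NOT NULL → nullable.
- start_date: UNIQUE does not imply NOT NULL → nullable.
- name: no NOT NULL constraint applies → nullable.
- status: DEFAULT only fills an omitted column; an explicit NULL is still allowed → nullable.
- manager: declared NOT NULL → not nullable.
- salary_id: CHECK does not forbid NULL (a CHECK constraint passes when its expression is NULL) → nullable.
- floor: a foreign key column may be NULL unless separately constrained → nullable.
- location: no NOT NULL constraint applies → nullable.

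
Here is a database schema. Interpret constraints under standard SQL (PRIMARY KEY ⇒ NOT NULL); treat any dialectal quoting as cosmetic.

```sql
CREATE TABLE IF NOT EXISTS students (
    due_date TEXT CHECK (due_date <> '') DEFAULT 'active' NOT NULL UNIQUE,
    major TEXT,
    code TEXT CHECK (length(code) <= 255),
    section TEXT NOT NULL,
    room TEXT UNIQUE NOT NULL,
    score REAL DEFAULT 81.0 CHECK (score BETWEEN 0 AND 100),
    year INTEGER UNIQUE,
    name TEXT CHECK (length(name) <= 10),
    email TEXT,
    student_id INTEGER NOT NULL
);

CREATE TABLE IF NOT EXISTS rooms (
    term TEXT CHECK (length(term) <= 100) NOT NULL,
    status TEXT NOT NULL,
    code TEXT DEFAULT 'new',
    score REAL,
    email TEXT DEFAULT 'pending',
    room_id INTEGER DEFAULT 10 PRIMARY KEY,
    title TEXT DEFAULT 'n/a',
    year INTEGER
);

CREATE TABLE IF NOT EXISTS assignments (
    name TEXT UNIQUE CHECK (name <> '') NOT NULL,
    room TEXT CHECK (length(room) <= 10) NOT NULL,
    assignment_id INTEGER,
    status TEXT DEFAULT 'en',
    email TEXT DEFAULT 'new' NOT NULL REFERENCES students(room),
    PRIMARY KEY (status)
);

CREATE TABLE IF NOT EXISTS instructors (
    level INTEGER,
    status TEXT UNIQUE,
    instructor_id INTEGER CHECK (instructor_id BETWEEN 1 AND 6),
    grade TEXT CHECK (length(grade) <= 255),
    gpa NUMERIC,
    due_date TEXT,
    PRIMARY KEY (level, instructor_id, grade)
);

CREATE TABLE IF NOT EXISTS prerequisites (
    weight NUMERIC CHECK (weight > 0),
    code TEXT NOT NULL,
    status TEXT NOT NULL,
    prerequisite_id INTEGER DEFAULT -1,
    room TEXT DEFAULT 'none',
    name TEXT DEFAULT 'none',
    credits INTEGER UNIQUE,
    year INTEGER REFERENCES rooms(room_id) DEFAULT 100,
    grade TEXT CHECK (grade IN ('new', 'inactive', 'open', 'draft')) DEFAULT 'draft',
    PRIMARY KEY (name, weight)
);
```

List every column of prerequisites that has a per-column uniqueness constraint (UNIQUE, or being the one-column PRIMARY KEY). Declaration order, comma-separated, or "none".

credits

- weight: part of a composite PRIMARY KEY — only the tuple is unique, not this column on its own.
- code: no UNIQUE or single-column PK constraint.
- status: no UNIQUE or single-column PK constraint.
- prerequisite_id: no UNIQUE or single-column PK constraint.
- room: no UNIQUE or single-column PK constraint.
- name: part of a composite PRIMARY KEY — only the tuple is unique, not this column on its own.
- credits: declared UNIQUE → unique.
- year: no UNIQUE or single-column PK constraint.
- grade: no UNIQUE or single-column PK constraint.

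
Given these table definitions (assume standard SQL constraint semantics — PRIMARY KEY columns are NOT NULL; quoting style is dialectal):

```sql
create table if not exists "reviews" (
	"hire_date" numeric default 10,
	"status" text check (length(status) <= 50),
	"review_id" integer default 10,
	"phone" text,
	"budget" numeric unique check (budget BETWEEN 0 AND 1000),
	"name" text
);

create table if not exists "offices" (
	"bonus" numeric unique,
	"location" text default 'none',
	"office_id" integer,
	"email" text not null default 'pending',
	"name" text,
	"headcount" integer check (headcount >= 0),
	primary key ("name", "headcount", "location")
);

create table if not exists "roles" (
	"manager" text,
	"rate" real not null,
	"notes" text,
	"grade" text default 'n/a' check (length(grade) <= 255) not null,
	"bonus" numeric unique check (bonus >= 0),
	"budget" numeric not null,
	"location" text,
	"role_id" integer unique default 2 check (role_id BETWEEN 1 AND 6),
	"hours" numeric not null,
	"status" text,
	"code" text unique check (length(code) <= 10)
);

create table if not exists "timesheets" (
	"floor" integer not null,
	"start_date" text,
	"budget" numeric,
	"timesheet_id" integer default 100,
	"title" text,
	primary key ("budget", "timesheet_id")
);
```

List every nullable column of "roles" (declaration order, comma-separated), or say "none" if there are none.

- manager: no NOT NULL constraint applies → nullable.
- rate: declared NOT NULL → not nullable.
- notes: no NOT NULL constraint applies → nullable.
- grade: declared NOT NULL → not nullable.
- bonus: CHECK does not forbid NULL (a CHECK constraint passes when its expression is NULL) → nullable.
- budget: declared NOT NULL → not nullable.
- location: no NOT NULL constraint applies → nullable.
- role_id: CHECK does not forbid NULL (a CHECK constraint passes when its expression is NULL) → nullable.
- hours: declared NOT NULL → not nullable.
- status: no NOT NULL constraint applies → nullable.
- code: CHECK does not forbid NULL (a CHECK constraint passes when its expression is NULL) → nullable.

manager, notes, bonus, location, role_id, status, code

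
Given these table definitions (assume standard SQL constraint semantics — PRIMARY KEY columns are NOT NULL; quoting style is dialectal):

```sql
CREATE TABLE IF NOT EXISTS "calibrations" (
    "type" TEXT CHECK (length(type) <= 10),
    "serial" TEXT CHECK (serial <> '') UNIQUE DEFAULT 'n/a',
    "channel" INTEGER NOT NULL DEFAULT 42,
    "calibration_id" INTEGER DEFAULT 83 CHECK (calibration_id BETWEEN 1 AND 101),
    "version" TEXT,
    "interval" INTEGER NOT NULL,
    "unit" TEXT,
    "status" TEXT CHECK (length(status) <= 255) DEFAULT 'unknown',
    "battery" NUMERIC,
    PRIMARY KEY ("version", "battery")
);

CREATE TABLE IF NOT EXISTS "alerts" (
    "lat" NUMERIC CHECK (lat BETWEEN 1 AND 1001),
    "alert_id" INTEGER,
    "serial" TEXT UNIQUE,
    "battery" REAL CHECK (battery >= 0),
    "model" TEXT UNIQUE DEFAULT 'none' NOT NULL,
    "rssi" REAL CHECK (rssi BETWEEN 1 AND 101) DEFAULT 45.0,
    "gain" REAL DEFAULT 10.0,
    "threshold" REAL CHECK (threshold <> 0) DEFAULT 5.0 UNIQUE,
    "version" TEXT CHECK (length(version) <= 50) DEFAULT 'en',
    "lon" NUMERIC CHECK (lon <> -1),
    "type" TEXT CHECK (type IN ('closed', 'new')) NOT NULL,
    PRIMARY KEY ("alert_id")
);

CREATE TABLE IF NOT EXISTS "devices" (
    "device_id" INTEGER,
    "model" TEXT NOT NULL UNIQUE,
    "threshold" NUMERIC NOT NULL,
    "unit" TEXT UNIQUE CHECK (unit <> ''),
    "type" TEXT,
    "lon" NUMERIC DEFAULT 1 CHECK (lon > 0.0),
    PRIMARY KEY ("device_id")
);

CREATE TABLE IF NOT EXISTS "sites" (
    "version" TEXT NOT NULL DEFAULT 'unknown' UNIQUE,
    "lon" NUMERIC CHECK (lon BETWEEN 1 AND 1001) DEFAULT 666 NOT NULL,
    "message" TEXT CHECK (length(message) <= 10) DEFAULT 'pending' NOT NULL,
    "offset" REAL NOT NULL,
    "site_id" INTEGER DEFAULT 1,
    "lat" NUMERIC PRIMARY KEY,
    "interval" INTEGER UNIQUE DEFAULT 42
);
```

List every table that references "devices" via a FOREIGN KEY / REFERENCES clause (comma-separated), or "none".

none

No REFERENCES clause anywhere in the schema names devices.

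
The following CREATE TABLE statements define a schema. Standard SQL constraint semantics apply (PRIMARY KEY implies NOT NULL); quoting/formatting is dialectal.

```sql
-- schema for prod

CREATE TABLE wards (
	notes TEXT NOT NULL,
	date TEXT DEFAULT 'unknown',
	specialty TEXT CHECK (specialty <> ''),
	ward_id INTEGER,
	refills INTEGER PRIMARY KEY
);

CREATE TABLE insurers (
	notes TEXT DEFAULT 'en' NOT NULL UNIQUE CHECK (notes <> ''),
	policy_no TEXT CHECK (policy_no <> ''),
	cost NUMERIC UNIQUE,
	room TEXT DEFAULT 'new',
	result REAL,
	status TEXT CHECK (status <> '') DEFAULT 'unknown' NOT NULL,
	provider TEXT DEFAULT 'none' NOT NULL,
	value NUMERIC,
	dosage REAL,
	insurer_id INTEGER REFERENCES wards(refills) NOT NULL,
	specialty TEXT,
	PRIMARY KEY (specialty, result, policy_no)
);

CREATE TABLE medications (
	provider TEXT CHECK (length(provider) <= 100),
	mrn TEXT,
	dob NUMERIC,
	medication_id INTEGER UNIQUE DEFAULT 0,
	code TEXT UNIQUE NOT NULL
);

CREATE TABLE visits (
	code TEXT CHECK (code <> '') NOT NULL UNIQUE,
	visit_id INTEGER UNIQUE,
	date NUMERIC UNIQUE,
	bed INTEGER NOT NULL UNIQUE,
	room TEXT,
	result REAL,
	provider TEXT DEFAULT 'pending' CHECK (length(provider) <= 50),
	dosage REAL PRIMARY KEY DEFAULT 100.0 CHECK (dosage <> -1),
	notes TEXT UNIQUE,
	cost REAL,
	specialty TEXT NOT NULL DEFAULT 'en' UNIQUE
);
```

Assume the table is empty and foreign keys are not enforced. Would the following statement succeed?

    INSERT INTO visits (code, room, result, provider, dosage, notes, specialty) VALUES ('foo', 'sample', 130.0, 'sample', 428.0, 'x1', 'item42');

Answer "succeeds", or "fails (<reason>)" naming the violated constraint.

fails (NOT NULL on bed)

bed is omitted from the column list and has no DEFAULT, so it would receive NULL.
But bed is declared NOT NULL.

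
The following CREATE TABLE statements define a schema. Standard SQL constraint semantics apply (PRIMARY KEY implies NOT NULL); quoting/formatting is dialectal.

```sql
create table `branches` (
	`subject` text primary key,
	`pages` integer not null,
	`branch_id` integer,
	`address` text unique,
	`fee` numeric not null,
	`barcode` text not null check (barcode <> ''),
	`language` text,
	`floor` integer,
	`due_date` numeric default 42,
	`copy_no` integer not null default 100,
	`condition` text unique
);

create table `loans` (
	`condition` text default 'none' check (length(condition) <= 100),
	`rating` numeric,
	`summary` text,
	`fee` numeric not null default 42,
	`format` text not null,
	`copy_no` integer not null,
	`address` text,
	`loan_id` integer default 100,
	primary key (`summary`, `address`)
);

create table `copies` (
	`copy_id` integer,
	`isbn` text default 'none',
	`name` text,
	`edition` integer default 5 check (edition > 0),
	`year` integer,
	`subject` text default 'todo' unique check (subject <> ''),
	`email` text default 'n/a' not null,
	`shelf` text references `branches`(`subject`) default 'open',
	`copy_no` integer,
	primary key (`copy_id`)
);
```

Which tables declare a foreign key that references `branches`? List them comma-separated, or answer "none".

copies

- copies.shelf references branches(subject).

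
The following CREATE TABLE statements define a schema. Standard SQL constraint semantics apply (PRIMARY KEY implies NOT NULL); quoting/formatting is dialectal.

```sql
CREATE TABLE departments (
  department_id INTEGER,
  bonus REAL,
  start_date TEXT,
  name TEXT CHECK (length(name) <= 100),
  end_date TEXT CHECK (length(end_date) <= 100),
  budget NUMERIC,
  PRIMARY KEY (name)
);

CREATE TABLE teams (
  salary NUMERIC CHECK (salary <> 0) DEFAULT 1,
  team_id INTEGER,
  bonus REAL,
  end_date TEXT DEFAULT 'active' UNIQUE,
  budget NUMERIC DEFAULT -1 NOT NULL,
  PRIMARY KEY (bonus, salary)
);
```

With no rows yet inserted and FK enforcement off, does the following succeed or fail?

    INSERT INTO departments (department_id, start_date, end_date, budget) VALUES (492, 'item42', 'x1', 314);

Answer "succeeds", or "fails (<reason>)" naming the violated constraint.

fails (NOT NULL on name)

name is omitted from the column list and has no DEFAULT, so it would receive NULL.
But name is part of the PRIMARY KEY (implied NOT NULL).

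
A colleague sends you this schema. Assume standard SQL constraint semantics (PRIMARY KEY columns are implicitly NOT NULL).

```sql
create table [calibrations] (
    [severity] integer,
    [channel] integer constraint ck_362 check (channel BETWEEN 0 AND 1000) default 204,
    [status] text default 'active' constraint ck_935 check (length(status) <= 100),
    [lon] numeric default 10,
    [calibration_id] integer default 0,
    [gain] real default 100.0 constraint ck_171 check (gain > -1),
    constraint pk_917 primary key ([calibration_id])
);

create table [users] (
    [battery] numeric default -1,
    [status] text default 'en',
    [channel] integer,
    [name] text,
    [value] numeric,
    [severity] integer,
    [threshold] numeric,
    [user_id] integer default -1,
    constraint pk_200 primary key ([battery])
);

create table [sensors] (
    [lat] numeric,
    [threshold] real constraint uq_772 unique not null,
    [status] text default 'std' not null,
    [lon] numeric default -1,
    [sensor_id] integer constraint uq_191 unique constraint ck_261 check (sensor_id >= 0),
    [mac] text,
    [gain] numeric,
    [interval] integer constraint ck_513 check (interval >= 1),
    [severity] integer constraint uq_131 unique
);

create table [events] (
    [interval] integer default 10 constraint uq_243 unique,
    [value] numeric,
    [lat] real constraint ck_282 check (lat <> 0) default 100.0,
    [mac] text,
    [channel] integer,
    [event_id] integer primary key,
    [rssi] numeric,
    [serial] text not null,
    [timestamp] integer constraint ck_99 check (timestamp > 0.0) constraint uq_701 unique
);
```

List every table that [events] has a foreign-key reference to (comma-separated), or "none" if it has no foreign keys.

No column in events has a REFERENCES clause.

none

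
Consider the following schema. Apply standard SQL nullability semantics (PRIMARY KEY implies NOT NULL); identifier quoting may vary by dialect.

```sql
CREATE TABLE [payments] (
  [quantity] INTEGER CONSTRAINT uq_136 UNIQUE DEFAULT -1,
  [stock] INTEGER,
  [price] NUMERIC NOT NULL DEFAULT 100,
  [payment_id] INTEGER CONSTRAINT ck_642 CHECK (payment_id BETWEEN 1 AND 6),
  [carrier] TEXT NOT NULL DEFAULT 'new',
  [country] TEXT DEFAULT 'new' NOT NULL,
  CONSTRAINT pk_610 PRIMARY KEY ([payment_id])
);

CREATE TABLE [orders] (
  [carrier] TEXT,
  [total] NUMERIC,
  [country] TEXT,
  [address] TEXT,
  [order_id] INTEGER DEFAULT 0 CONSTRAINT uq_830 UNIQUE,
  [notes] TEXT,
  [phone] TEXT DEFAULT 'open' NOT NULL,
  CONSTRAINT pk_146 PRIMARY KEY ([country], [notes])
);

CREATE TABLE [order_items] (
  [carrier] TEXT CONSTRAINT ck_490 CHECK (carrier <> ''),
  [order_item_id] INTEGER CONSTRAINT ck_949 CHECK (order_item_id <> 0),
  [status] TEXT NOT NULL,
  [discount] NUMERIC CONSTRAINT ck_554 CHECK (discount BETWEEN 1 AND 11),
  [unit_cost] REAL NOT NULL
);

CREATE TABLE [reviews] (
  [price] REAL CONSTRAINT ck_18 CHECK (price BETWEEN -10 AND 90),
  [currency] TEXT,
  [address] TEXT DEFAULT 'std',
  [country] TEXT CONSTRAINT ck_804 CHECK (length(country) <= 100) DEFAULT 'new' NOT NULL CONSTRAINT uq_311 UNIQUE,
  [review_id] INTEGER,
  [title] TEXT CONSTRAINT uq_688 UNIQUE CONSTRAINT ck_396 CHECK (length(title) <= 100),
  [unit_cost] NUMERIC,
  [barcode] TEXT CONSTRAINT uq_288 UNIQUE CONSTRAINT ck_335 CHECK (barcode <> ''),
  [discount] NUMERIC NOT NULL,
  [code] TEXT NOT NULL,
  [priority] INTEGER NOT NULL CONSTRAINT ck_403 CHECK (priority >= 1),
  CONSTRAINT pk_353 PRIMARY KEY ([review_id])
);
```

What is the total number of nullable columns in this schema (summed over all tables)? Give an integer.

payments: 2 nullable (quantity, stock — PK (payment_id) and explicit NOT NULL columns excluded).
orders: 4 nullable (carrier, total, address, order_id — PK (country, notes) and explicit NOT NULL columns excluded).
order_items: 3 nullable (carrier, order_item_id, discount — PK none and explicit NOT NULL columns excluded).
reviews: 6 nullable (price, currency, address, title, unit_cost, barcode — PK (review_id) and explicit NOT NULL columns excluded).
Total: 2 + 4 + 3 + 6 = 15.

15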